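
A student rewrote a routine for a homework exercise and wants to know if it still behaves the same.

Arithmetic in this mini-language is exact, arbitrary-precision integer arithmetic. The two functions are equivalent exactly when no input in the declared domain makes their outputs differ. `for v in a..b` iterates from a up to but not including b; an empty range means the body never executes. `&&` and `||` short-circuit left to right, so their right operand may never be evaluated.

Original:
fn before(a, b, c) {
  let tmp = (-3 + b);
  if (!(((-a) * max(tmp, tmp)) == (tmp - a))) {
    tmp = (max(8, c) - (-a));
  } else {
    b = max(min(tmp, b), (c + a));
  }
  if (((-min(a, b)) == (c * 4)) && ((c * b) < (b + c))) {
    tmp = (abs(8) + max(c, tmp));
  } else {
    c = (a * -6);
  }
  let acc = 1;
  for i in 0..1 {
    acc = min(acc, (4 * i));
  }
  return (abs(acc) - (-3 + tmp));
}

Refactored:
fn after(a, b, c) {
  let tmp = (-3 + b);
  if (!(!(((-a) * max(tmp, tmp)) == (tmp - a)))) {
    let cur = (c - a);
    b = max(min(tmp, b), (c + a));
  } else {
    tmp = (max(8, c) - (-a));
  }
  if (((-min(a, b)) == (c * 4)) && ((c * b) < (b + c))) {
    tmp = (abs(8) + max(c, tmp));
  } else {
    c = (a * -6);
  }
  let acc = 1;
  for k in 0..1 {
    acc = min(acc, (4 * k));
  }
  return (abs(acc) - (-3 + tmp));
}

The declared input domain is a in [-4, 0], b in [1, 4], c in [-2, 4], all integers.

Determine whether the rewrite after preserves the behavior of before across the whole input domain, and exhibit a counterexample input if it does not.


Reading the diff, among the changes: statement counts differ, plus arithmetic usage differs, plus local variable names differ, plus boolean connective usage differs.
Spot check at a=-3, b=4, c=3 — before: tmp := 1 | (!(((-a) * max(tmp, tmp)) == (tmp - a))): true | tmp := 5 | (((-min(a, b)) == (c * 4)) && ((c * b) < (b + c))): false | c := 18 | acc := 1 | iter i=0: | acc := 0 | result -2. after: tmp := 1 | (!(!(((-a) * max(tmp, tmp)) == (tmp - a)))): false | tmp := 5 | (((-min(a, b)) == (c * 4)) && ((c * b) < (b + c))): false | c := 18 | acc := 1 | iter k=0: | acc := 0 | result -2. Both give -2.
Every one of the 140 inputs gives matching results.
verdict: equivalent


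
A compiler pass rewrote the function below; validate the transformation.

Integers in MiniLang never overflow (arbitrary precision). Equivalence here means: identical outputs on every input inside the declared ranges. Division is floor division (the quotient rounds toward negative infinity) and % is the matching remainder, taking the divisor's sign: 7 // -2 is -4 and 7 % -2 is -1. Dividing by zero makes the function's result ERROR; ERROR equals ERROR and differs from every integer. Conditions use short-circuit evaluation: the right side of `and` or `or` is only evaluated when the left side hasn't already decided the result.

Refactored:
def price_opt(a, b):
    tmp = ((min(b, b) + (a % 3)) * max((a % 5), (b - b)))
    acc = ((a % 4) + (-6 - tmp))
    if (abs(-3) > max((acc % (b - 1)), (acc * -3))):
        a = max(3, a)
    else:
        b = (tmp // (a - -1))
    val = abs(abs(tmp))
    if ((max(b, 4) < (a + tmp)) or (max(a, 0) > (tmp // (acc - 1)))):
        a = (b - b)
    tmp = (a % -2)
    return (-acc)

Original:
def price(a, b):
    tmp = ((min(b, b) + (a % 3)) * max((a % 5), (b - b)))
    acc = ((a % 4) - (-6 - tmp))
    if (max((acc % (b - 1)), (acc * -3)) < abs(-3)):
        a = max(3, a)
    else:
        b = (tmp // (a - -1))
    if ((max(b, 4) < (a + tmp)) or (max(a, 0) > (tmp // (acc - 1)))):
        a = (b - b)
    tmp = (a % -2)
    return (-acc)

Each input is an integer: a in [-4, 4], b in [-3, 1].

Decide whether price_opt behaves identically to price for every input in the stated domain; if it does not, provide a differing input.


The rewrite breaks on a=-4, b=-3, where the results are -5 and 5.
price: tmp = -1; acc = 5; (max((acc % (b - 1)), (acc * -3)) < abs(-3)) -> true; a = 3; ((max(b, 4) < (a + tmp)) or (max(a, 0) > (tmp // (acc - 1)))) -> true; a = 0; tmp = 0; return -5
price_opt: tmp = -1; acc = -5; (abs(-3) > max((acc % (b - 1)), (acc * -3))) -> false; b = 0; val = 1; ((max(b, 4) < (a + tmp)) or (max(a, 0) > (tmp // (acc - 1)))) -> false; tmp = 0; return 5
verdict: not equivalent; witness: a=-4, b=-3


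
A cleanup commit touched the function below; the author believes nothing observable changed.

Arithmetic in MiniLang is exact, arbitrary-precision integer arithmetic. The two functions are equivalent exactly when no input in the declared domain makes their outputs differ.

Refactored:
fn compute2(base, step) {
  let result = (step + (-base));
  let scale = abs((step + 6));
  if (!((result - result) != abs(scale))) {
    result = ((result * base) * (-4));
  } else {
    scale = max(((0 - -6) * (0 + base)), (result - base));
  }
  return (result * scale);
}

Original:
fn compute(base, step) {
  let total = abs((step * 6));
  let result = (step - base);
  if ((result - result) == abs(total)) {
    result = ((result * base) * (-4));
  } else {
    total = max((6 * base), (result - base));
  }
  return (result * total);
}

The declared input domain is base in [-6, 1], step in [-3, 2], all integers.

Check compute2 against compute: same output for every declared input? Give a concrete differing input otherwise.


Not equivalent: base=-6, step=0 separates them (0 vs 72).
compute: total := 0 | result := 6 | ((result - result) == abs(total)): true | result := 144 | result 0
compute2: result := 6 | scale := 6 | (!((result - result) != abs(scale))): false | scale := 12 | result 72
verdict: not equivalent; witness: base=-6, step=0


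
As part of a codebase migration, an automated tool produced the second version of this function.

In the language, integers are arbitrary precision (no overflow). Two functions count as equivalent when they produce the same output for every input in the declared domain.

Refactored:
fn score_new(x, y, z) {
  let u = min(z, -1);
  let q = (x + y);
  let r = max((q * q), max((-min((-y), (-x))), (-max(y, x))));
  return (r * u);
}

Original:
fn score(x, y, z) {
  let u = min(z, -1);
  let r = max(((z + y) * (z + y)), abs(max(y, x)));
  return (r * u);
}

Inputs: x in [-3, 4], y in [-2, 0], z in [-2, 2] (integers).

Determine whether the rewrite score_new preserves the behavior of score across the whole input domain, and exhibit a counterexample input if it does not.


Run the pair on x=-3, y=-2, z=-2.
score: u becomes -2; next r becomes 16; next final value -32
score_new: u becomes -2; next q becomes -5; next r becomes 25; next final value -50
-32 != -50, so the rewrite changes behavior.
verdict: not equivalent; witness: x=-3, y=-2, z=-2


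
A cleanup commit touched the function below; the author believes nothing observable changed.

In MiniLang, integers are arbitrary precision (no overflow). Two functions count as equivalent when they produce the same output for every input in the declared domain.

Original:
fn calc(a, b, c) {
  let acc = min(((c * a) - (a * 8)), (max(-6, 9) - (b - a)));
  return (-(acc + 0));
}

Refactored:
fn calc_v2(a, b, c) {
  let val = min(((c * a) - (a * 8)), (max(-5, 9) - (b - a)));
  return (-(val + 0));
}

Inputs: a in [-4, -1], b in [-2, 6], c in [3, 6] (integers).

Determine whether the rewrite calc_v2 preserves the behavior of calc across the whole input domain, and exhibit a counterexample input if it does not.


The suspicious edit (`-6` became `-5`) never changes the result for any input inside the declared domain.
One worked example (a=-3, b=6, c=3) — calc: acc=0, then returns 0; calc_v2: val=0, then returns 0; agreement on 0.
Checked all 144 inputs in the declared domain: the outputs agree on every one.
verdict: equivalent


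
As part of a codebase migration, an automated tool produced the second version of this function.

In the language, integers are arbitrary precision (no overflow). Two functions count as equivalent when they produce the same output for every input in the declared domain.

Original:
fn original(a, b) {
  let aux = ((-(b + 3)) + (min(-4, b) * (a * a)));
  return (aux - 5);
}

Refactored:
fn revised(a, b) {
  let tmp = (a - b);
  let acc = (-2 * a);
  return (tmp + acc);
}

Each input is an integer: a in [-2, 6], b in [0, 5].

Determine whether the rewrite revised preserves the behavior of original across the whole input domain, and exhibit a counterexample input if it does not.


There is a counterexample at a=-2, b=0: -24 on one side, 2 on the other.
original: aux becomes -19; next final value -24
revised: tmp becomes -2; next acc becomes 4; next final value 2
verdict: not equivalent; witness: a=-2, b=0


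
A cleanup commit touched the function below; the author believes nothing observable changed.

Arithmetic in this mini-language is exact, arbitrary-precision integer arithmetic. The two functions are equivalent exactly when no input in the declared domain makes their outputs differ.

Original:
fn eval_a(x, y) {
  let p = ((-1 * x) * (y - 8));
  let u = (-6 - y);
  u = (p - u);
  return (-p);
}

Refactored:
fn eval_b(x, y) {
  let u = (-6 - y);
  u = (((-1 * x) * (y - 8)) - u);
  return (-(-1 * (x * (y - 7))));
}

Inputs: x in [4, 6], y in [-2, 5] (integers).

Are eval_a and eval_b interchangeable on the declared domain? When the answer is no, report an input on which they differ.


On input x=4, y=-2, eval_a returns -40 while eval_b returns -36.
verdict: not equivalent; witness: x=4, y=-2


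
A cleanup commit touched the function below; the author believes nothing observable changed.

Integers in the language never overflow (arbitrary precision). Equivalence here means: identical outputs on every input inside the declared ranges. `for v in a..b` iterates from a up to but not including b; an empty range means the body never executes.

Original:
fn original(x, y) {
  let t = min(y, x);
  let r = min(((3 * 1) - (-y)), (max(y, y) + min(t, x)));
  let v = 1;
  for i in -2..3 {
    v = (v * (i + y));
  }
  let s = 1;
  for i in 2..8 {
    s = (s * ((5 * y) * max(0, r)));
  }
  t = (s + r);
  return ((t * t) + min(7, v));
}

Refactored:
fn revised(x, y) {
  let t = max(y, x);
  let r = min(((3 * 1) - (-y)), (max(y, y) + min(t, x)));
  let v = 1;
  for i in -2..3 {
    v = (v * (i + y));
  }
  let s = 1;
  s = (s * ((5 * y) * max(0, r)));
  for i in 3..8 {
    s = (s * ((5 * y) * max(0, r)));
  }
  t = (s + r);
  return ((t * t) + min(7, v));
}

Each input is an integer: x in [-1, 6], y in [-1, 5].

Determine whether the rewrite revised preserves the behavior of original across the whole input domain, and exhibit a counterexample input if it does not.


Try x=0, y=-1.
original: t = -1; r = -2; v = 1; [i=-2]; v = -3; [i=-1]; v = 6; [i=0]; v = -6; [i=1]; v = 0; [i=2]; v = 0; s = 1; [i=2]; s = 0; [i=3]; s = 0; [i=4]; s = 0; [i=5]; s = 0; [i=6]; s = 0; [i=7]; s = 0; t = -2; return 4
revised: t = 0; r = -1; v = 1; [i=-2]; v = -3; [i=-1]; v = 6; [i=0]; v = -6; [i=1]; v = 0; [i=2]; v = 0; s = 1; s = 0; [i=3]; s = 0; [i=4]; s = 0; [i=5]; s = 0; [i=6]; s = 0; [i=7]; s = 0; t = -1; return 1
4 vs 1 — the two versions disagree here.
verdict: not equivalent; witness: x=0, y=-1


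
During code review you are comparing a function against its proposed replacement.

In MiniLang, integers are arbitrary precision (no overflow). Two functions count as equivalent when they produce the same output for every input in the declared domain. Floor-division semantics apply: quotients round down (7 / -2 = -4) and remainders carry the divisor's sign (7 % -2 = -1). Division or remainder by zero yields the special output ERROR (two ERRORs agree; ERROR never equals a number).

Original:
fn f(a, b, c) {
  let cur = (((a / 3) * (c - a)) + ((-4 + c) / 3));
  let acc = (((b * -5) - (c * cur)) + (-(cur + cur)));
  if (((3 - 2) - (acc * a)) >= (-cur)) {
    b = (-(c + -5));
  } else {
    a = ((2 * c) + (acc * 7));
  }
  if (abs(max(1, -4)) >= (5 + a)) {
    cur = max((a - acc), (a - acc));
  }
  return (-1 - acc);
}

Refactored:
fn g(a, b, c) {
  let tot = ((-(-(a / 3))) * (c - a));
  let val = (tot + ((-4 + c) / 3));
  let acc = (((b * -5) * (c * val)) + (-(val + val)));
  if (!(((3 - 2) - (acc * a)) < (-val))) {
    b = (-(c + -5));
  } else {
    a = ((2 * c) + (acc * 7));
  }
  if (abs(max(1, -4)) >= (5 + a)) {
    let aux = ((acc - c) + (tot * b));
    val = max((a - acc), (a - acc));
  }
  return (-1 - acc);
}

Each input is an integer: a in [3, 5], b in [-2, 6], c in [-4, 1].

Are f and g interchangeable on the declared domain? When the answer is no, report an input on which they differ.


Take a=3, b=-2, c=-4.
f: cur = -10; acc = -10; (((3 - 2) - (acc * a)) >= (-cur)) -> true; b = 9; (abs(max(1, -4)) >= (5 + a)) -> false; return 9
g: tot = -7; val = -10; acc = 420; (!(((3 - 2) - (acc * a)) < (-val))) -> false; a = 2932; (abs(max(1, -4)) >= (5 + a)) -> false; return -421
9 and -421 differ, so these are not the same function on this domain.
verdict: not equivalent; witness: a=3, b=-2, c=-4


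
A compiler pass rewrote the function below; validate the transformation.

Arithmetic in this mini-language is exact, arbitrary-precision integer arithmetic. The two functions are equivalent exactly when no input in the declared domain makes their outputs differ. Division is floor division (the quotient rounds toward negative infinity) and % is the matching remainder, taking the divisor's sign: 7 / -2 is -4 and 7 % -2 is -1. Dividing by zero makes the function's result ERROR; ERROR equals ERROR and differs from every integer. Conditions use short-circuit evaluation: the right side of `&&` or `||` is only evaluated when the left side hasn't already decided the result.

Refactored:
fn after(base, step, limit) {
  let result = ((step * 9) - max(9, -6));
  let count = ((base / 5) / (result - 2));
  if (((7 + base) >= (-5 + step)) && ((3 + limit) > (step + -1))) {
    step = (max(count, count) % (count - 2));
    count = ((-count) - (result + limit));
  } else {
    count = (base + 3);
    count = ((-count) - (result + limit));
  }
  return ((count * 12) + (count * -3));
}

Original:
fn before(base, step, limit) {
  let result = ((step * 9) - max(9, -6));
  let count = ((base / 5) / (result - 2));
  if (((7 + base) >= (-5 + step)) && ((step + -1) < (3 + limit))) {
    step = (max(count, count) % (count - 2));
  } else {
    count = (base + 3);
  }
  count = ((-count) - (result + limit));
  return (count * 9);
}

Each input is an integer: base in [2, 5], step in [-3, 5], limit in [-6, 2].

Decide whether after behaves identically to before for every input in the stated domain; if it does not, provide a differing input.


Although constant usage differs, plus arithmetic usage differs, plus comparison usage differs, plus statement counts differ, 324/324 inputs agree.
verdict: equivalent


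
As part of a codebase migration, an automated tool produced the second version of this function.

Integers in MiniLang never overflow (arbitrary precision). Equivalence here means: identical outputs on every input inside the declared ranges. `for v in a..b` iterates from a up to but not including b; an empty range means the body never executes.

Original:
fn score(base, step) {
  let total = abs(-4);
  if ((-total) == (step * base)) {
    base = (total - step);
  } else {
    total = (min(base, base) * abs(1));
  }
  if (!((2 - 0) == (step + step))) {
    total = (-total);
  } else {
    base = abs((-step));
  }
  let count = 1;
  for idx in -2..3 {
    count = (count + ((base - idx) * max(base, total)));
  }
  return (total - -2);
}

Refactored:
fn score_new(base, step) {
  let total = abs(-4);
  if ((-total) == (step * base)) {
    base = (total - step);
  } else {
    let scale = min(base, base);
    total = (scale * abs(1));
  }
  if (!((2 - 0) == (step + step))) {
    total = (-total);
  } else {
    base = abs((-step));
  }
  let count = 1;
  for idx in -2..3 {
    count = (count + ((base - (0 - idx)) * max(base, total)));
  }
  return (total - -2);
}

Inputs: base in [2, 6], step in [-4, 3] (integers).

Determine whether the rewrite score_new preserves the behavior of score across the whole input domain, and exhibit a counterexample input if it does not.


Differences: constant usage differs; and statement counts differ; and arithmetic usage differs; and local variable names differ — yet all 40 inputs agree.
verdict: equivalent


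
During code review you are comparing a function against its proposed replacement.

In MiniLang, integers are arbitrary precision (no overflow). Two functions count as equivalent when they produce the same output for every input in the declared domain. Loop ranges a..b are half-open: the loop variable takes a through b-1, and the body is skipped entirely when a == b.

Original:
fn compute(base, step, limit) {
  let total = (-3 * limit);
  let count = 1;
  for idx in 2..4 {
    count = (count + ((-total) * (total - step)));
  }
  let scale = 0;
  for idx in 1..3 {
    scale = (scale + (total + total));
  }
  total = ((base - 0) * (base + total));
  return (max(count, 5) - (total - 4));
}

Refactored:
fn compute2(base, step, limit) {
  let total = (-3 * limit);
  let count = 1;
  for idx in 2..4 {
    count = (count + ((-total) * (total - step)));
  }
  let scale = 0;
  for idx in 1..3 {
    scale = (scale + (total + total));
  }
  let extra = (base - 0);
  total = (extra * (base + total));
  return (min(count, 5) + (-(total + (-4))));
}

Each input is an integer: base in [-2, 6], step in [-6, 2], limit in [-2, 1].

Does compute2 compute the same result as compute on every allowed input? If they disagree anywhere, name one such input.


Take base=-2, step=-6, limit=-2.
compute: total=6, then count=1, then (idx=2), then count=-71, then (idx=3), then count=-143, then scale=0, then (idx=1), then scale=12, then (idx=2), then scale=24, then total=-8, then returns 17
compute2: total=6, then count=1, then (idx=2), then count=-71, then (idx=3), then count=-143, then scale=0, then (idx=1), then scale=12, then (idx=2), then scale=24, then extra=-2, then total=-8, then returns -131
17 vs -131 — the two versions disagree here.
verdict: not equivalent; witness: base=-2, step=-6, limit=-2


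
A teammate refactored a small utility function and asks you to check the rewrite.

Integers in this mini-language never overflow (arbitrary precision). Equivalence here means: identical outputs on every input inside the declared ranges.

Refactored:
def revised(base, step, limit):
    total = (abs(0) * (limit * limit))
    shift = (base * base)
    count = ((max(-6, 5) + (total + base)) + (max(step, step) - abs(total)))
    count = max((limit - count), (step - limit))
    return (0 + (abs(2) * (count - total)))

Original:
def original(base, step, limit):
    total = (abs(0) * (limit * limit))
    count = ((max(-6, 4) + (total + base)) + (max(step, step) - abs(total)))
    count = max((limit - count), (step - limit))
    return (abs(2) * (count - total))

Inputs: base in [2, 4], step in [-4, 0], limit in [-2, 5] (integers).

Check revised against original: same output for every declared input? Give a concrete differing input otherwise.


Consider the input base=2, step=-4, limit=0.
original: total = 0; count = 2; count = -2; return -4
revised: total = 0; shift = 4; count = 3; count = -3; return -6
-4 != -6, so the rewrite changes behavior.
verdict: not equivalent; witness: base=2, step=-4, limit=0


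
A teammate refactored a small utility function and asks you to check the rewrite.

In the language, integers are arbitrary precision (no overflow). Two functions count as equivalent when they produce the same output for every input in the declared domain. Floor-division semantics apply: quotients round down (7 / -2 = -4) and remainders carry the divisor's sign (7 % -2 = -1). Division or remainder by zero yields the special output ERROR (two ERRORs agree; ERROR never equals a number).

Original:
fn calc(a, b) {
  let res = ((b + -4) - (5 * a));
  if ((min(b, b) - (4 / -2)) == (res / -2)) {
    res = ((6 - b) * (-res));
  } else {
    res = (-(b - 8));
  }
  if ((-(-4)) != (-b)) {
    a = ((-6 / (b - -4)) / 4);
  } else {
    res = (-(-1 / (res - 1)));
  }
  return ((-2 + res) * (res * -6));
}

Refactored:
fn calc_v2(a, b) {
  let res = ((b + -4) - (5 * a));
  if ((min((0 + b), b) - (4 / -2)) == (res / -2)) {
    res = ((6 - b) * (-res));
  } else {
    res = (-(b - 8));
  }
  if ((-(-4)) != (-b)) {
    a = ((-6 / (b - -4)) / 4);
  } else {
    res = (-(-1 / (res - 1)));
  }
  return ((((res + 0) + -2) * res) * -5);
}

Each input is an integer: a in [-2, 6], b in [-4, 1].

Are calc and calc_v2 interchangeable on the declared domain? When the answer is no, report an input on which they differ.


At a=-2, b=-4: calc gives 6, calc_v2 gives 5.
verdict: not equivalent; witness: a=-2, b=-4


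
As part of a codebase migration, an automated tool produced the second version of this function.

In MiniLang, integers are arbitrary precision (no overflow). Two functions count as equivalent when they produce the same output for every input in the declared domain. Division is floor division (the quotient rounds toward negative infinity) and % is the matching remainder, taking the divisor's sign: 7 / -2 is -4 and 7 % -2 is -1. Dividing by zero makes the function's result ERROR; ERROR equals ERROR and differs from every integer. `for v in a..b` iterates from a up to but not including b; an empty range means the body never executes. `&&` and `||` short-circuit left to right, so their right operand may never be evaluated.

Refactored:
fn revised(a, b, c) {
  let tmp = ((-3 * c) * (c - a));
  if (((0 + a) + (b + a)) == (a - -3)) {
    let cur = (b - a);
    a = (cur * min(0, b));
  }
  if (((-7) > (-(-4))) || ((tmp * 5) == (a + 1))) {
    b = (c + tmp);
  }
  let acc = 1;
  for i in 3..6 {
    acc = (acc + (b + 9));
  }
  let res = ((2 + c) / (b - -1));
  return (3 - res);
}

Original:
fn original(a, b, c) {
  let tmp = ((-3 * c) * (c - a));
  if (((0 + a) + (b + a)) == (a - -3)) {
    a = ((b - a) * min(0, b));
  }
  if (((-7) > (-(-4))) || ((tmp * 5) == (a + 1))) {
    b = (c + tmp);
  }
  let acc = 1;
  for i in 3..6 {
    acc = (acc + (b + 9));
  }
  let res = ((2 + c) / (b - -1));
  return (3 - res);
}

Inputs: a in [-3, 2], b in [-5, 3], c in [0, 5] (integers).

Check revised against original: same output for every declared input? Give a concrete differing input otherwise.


Equivalent — the differences include statement counts differ; local variable names differ, yet no declared input distinguishes the two.
As a probe, take a=0, b=-5, c=5: original runs tmp = -75; (((0 + a) + (b + a)) == (a - -3)) -> false; (((-7) > (-(-4))) || ((tmp * 5) == (a + 1))) -> false; acc = 1; [i=3]; acc = 5; [i=4]; acc = 9; [i=5]; acc = 13; res = -2; return 5; revised runs tmp = -75; (((0 + a) + (b + a)) == (a - -3)) -> false; (((-7) > (-(-4))) || ((tmp * 5) == (a + 1))) -> false; acc = 1; [i=3]; acc = 5; [i=4]; acc = 9; [i=5]; acc = 13; res = -2; return 5; both end at 5.
Across all 324 domain points the two functions coincide.
verdict: equivalent


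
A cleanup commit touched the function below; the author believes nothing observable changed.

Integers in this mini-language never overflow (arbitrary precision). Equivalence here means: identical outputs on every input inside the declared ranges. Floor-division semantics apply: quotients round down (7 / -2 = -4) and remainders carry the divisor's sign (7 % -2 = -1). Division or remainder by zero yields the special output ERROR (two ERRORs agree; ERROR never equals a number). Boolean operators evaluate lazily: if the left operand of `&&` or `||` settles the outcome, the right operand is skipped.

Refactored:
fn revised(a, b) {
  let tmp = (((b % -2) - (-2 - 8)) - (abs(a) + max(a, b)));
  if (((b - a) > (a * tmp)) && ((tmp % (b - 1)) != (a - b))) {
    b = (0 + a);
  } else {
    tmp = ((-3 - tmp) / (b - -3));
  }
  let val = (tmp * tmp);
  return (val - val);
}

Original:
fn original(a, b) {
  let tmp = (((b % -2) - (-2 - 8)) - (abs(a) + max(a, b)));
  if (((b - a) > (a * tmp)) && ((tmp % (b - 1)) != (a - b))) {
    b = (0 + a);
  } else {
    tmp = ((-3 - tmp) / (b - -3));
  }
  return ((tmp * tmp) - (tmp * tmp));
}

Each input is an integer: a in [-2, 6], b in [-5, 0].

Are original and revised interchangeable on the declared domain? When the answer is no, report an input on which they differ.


Comparing the listings, the differences include: local variable names differ; also statement counts differ; also arithmetic usage differs.
Tracing a=5, b=-4: original: tmp=0, then (((b - a) > (a * tmp)) && ((tmp % (b - 1)) != (a - b))) is false, then tmp=3, then returns 0 | revised: tmp=0, then (((b - a) > (a * tmp)) && ((tmp % (b - 1)) != (a - b))) is false, then tmp=3, then val=9, then returns 0 — matching result 0.
Sweeping the whole domain (54 inputs) finds no disagreement.
verdict: equivalent


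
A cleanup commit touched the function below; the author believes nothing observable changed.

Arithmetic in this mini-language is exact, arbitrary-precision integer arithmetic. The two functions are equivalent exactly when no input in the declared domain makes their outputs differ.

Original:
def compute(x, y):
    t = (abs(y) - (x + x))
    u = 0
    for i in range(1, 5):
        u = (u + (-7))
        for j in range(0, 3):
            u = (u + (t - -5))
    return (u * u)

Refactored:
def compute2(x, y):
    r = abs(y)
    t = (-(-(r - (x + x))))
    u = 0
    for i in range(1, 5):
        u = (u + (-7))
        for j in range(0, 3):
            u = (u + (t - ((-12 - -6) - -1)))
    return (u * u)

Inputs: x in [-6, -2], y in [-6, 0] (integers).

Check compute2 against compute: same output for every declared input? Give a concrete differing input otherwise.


The two are interchangeable: statement counts differ, arithmetic usage differs, local variable names differ, constant usage differs, and every declared input agrees.
Tracing x=-2, y=-5: compute: t=9, then u=0, then (i=1), then u=-7, then (j=0), then u=7, then (j=1), then u=21, then (j=2), then u=35, then (i=2), then u=28, then (j=0), then u=42, then (j=1), then u=56, then (j=2), then u=70, then (i=3), then u=63, then (j=0), then u=77, then (j=1), then u=91, then (j=2), then u=105, then (i=4), then u=98, then (j=0), then u=112, then (j=1), then u=126, then (j=2), then u=140, then returns 19600 | compute2: r=5, then t=9, then u=0, then (i=1), then u=-7, then (j=0), then u=7, then (j=1), then u=21, then (j=2), then u=35, then (i=2), then u=28, then (j=0), then u=42, then (j=1), then u=56, then (j=2), then u=70, then (i=3), then u=63, then (j=0), then u=77, then (j=1), then u=91, then (j=2), then u=105, then (i=4), then u=98, then (j=0), then u=112, then (j=1), then u=126, then (j=2), then u=140, then returns 19600 — matching result 19600.
Sweeping the whole domain (35 inputs) finds no disagreement.
verdict: equivalent


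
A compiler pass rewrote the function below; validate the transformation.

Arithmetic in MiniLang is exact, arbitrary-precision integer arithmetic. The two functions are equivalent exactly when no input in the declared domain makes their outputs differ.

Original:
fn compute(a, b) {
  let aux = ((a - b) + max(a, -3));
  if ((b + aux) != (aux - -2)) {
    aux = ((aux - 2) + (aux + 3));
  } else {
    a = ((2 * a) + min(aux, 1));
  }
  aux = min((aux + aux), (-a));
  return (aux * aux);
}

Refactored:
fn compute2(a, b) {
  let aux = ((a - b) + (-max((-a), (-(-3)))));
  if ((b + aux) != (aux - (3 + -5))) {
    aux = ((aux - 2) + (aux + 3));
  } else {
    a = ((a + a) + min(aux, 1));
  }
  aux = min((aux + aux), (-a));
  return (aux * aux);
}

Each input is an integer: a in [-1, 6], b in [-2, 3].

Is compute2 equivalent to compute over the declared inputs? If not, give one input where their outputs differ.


Take a=-1, b=-2.
compute: aux = 0; ((b + aux) != (aux - -2)) -> true; aux = 1; aux = 1; return 1
compute2: aux = -2; ((b + aux) != (aux - (3 + -5))) -> true; aux = -3; aux = -6; return 36
1 vs 36 — the two versions disagree here.
verdict: not equivalent; witness: a=-1, b=-2


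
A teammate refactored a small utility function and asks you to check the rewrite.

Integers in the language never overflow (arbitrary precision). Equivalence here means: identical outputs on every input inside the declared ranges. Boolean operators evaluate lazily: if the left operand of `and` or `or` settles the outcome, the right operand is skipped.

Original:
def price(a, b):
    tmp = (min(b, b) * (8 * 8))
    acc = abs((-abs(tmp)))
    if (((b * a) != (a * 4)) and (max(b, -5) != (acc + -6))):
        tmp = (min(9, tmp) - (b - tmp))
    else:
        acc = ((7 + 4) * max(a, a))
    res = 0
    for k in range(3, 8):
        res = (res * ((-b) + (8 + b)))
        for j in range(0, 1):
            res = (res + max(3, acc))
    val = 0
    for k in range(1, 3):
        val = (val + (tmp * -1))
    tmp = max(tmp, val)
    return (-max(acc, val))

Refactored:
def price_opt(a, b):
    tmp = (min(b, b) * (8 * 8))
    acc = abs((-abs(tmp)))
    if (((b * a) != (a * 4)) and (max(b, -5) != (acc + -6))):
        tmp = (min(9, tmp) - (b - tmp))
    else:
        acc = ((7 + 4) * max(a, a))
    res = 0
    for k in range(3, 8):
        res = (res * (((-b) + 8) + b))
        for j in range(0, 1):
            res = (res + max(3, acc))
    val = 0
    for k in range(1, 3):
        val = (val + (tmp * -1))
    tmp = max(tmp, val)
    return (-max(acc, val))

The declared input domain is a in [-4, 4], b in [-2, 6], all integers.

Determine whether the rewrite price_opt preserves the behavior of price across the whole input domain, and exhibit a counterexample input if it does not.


Differences: same computation, different form — yet all 81 inputs agree.
verdict: equivalent


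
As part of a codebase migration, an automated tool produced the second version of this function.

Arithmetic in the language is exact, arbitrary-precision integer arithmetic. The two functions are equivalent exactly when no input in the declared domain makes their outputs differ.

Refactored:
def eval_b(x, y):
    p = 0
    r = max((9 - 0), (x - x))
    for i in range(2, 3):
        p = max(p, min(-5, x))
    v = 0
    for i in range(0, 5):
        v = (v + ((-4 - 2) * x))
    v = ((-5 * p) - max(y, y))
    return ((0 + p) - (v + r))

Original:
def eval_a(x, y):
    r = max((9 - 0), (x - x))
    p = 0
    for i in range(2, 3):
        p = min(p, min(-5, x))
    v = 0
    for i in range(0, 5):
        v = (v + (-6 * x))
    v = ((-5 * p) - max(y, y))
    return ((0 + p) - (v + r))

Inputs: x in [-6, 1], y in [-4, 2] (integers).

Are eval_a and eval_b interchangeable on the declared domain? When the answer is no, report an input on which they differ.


Consider the input x=-6, y=-4.
eval_a: r := 9 | p := 0 | iter i=2: | p := -6 | v := 0 | iter i=0: | v := 36 | iter i=1: | v := 72 | iter i=2: | v := 108 | iter i=3: | v := 144 | iter i=4: | v := 180 | v := 34 | result -49
eval_b: p := 0 | r := 9 | iter i=2: | p := 0 | v := 0 | iter i=0: | v := 36 | iter i=1: | v := 72 | iter i=2: | v := 108 | iter i=3: | v := 144 | iter i=4: | v := 180 | v := 4 | result -13
-49 vs -13 — the two versions disagree here.
verdict: not equivalent; witness: x=-6, y=-4


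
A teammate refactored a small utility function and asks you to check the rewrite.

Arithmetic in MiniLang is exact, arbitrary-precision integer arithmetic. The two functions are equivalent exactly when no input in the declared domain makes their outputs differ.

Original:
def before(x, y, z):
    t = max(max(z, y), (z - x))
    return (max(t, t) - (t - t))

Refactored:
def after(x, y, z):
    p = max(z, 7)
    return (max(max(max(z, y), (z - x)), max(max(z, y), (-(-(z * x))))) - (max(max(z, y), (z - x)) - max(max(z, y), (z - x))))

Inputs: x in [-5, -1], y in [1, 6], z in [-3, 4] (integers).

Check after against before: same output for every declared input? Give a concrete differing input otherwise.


Evaluate both at x=-5, y=1, z=-3.
before: t = 2; return 2
after: p = 7; return 15
2 against 15: the behavior changed.
verdict: not equivalent; witness: x=-5, y=1, z=-3


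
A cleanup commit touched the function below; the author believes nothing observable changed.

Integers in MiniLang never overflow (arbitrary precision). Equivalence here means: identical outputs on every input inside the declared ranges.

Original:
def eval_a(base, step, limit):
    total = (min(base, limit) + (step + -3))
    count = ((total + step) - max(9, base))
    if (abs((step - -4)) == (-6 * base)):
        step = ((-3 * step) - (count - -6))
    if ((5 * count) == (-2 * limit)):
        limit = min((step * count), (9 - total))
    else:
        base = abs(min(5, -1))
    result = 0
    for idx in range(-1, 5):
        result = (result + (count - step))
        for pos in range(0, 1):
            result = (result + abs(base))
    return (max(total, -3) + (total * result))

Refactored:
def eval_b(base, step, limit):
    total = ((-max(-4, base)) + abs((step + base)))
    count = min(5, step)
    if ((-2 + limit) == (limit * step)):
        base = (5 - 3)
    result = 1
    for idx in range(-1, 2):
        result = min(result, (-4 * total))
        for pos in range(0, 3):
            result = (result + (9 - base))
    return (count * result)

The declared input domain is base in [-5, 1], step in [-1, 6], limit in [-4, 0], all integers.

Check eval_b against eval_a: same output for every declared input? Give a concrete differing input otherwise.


On input base=-5, step=-1, limit=-4, eval_a returns 915 while eval_b returns -2.
verdict: not equivalent; witness: base=-5, step=-1, limit=-4


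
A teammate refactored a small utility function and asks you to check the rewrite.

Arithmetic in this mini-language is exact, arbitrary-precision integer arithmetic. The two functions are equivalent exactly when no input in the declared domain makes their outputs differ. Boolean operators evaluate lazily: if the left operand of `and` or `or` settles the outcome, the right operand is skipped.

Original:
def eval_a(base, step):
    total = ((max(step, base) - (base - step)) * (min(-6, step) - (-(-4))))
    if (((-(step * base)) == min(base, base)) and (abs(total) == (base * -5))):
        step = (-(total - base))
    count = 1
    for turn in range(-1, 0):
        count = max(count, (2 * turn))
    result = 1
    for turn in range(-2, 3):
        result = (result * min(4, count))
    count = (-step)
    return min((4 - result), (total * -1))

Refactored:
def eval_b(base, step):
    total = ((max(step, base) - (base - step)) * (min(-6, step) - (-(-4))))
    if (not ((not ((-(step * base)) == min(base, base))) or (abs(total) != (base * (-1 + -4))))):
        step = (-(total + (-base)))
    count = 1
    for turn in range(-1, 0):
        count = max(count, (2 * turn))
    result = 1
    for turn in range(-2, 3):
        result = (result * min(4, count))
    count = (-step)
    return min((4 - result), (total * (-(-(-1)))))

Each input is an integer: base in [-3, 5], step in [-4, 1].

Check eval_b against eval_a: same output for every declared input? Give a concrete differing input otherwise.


Changes here: constant usage differs; also arithmetic usage differs; also boolean connective usage differs; also comparison usage differs; the full 54-point sweep finds no disagreement.
verdict: equivalent


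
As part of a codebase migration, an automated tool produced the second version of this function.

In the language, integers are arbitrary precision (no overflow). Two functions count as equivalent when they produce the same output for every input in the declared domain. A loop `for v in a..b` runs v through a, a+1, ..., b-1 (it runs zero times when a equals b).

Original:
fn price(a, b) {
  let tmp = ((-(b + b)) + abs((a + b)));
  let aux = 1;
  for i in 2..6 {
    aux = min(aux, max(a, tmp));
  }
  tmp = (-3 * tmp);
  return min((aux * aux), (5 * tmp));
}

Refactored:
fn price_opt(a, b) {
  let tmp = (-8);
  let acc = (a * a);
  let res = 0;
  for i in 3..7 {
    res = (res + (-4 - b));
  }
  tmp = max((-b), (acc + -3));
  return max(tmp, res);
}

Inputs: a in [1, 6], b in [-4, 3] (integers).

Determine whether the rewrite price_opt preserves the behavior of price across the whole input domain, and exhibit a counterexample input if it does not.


Consider the input a=1, b=-4.
price: tmp := 11 | aux := 1 | iter i=2: | aux := 1 | iter i=3: | aux := 1 | iter i=4: | aux := 1 | iter i=5: | aux := 1 | tmp := -33 | result -165
price_opt: tmp := -8 | acc := 1 | res := 0 | iter i=3: | res := 0 | iter i=4: | res := 0 | iter i=5: | res := 0 | iter i=6: | res := 0 | tmp := 4 | result 4
-165 != 4, so the rewrite changes behavior.
verdict: not equivalent; witness: a=1, b=-4


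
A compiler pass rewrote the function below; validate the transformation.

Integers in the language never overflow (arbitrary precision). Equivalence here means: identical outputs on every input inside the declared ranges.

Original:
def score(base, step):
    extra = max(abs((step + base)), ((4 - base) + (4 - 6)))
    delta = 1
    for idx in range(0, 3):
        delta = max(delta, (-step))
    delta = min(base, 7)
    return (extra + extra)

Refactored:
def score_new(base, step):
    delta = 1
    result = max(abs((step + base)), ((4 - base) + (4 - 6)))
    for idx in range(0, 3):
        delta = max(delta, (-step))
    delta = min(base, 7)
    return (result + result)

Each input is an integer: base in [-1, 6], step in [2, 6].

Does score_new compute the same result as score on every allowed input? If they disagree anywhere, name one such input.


Side by side, the visible changes include: local variable names differ.
Spot check at base=1, step=3 — score: extra := 4 | delta := 1 | iter idx=0: | delta := 1 | iter idx=1: | delta := 1 | iter idx=2: | delta := 1 | delta := 1 | result 8. score_new: delta := 1 | result := 4 | iter idx=0: | delta := 1 | iter idx=1: | delta := 1 | iter idx=2: | delta := 1 | delta := 1 | result 8. Both give 8.
Sweeping the whole domain (40 inputs) finds no disagreement.
verdict: equivalent


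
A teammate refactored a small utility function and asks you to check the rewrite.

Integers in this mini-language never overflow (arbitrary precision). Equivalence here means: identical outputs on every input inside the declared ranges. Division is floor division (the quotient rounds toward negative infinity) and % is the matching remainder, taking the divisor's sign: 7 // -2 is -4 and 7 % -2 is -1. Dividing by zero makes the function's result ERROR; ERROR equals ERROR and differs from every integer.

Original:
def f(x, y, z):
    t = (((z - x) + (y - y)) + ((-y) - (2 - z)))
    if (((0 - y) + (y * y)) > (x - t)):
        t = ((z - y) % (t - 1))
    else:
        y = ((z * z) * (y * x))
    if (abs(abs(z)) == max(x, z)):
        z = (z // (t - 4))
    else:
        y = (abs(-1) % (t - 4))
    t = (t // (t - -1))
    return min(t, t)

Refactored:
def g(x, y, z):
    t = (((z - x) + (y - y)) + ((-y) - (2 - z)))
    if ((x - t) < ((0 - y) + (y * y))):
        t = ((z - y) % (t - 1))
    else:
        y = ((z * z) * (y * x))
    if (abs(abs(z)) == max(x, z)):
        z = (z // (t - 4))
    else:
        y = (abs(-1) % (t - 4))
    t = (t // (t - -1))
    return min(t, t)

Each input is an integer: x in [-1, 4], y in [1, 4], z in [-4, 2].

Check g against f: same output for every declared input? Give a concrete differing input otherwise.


Comparing the listings, the differences include: comparison usage differs.
Spot check at x=1, y=3, z=-2 — f: t := -10 | (((0 - y) + (y * y)) > (x - t)): false | y := 12 | (abs(abs(z)) == max(x, z)): false | y := -13 | t := 1 | result 1. g: t := -10 | ((x - t) < ((0 - y) + (y * y))): false | y := 12 | (abs(abs(z)) == max(x, z)): false | y := -13 | t := 1 | result 1. Both give 1.
An exhaustive pass over the 168 declared inputs shows identical outputs.
verdict: equivalent


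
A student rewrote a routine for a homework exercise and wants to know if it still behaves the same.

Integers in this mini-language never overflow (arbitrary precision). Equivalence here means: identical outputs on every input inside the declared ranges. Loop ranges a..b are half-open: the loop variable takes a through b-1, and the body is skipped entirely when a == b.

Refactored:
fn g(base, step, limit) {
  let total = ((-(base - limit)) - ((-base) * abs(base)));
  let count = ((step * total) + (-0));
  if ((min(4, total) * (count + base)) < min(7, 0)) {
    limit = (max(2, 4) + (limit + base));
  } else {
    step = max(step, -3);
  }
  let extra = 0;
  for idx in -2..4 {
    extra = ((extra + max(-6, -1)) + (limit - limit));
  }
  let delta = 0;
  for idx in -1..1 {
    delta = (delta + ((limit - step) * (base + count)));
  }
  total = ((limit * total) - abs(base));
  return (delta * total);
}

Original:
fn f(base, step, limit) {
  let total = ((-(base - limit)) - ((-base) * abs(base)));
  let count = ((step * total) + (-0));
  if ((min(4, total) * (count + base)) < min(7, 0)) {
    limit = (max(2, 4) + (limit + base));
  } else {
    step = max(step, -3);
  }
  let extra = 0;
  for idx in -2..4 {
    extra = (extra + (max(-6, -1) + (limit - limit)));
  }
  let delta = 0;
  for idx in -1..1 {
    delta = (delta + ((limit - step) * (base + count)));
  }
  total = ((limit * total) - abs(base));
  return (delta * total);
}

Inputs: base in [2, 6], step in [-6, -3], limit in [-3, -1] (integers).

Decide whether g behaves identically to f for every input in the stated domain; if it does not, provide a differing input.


Behavior is preserved: although same computation, different form, the outputs never diverge.
Spot check at base=4, step=-6, limit=-1 — f: total = 11; count = -66; ((min(4, total) * (count + base)) < min(7, 0)) -> true; limit = 7; extra = 0; [idx=-2]; extra = -1; [idx=-1]; extra = -2; [idx=0]; extra = -3; [idx=1]; extra = -4; [idx=2]; extra = -5; [idx=3]; extra = -6; delta = 0; [idx=-1]; delta = -806; [idx=0]; delta = -1612; total = 73; return -117676. g: total = 11; count = -66; ((min(4, total) * (count + base)) < min(7, 0)) -> true; limit = 7; extra = 0; [idx=-2]; extra = -1; [idx=-1]; extra = -2; [idx=0]; extra = -3; [idx=1]; extra = -4; [idx=2]; extra = -5; [idx=3]; extra = -6; delta = 0; [idx=-1]; delta = -806; [idx=0]; delta = -1612; total = 73; return -117676. Both give -117676.
Across all 60 domain points the two functions coincide.
verdict: equivalent
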